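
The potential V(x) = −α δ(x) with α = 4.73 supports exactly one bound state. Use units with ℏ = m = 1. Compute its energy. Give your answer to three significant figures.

For x ≠ 0 the bound state is ψ ∝ e^{−κ|x|}; integrating the TISE across the delta gives the cusp condition 2κ = 2mα/ℏ², so κ = 4.730.
Then E = −ℏ²κ²/(2m) = −mα²/(2ℏ²) = -11.19.

E = -11.2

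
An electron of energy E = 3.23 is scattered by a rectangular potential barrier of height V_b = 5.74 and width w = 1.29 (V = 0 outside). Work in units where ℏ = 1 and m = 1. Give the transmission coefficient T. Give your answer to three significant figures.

Since E < V_b the interior solution is evanescent with decay constant κ = √(2m(V_b − E))/ℏ = 2.241.
κw = 2.890, sinh(κw) = 8.971.
The exact tunnelling result is T⁻¹ = 1 + V_b² sinh²(κw) / [4E(V_b − E)] = 82.77, so T = 0.0121.

T = 0.0121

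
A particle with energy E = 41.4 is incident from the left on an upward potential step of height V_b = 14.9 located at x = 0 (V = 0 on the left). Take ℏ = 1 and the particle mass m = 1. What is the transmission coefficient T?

On each side the TISE gives plane waves with k = √(2m(E − V))/ℏ: k₁ = √(2·1·41.4) = 9.099, k₂ = √(2·1·26.5) = 7.280.
Matching ψ and ψ′ at x = 0 gives r = (k₁ − k₂)/(k₁ + k₂), so R = r² = 0.01234 and T = 1 − R = 0.9877.

T = 0.988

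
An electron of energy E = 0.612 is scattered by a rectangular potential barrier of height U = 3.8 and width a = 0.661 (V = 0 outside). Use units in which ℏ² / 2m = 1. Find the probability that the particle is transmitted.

T = 0.199

Since E < U the interior solution is evanescent with decay constant κ = √(2m(U − E))/ℏ = 1.785.
κa = 1.180, sinh(κa) = 1.474.
The exact tunnelling result is T⁻¹ = 1 + U² sinh²(κa) / [4E(U − E)] = 5.020, so T = 0.199.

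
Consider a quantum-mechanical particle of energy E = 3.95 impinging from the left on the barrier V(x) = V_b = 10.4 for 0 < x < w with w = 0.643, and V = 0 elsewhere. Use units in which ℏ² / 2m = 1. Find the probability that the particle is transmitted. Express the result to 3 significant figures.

T = 0.135

Since E < V_b the interior solution is evanescent with decay constant κ = √(2m(V_b − E))/ℏ = 2.540.
κw = 1.633, sinh(κw) = 2.462.
Matching ψ, ψ′ at both faces gives T = [1 + V_b² sinh²(κw) / (4E(V_b − E))]⁻¹ = 1/7.433 = 0.135.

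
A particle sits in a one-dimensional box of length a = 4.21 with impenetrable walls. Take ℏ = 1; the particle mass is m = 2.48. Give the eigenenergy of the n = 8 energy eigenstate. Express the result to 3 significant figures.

E = 7.19

Requiring ψ(0) = ψ(a) = 0 quantises k = nπ/a, hence E_n = ℏ²k²/2m = n²π²ℏ²/(2ma²).
E_8 = 8² × π² / (2 × 2.48 × 4.21²) = 7.185.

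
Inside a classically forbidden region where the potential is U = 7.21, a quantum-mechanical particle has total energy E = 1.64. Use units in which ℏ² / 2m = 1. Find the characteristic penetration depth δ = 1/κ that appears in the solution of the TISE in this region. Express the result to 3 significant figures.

δ = 0.424

Since E < U the TISE in this region is ψ'' = κ²ψ with κ = √(2m(U − E))/ℏ.
κ = √(2 × 0.5 × 5.57) = 2.360. The penetration depth is δ = 1/κ = 0.424.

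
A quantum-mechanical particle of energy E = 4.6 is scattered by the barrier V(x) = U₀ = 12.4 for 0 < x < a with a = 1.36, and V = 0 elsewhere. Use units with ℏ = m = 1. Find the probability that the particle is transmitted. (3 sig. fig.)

Since E < U₀ the interior solution is evanescent with decay constant κ = √(2m(U₀ − E))/ℏ = 3.950.
κa = 5.372, sinh(κa) = 107.6.
Matching ψ, ψ′ at both faces gives T = [1 + U₀² sinh²(κa) / (4E(U₀ − E))]⁻¹ = 1/12400 = 0.0000806.

T = 0.0000806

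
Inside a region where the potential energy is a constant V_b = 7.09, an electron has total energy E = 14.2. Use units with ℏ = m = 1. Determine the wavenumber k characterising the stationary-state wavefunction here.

With E > V_b the solution is oscillatory, ψ ∝ e^{±ikx} with k = √(2m(E − V_b))/ℏ.
k = √(2 × 1 × 7.11) = 3.771.

k = 3.77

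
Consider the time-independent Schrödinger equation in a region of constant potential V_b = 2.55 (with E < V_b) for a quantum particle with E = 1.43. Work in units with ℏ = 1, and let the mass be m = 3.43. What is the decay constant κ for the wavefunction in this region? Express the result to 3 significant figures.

Since E < V_b the TISE in this region is ψ'' = κ²ψ with κ = √(2m(V_b − E))/ℏ.
κ = √(2 × 3.43 × 1.12) = 2.772.

κ = 2.77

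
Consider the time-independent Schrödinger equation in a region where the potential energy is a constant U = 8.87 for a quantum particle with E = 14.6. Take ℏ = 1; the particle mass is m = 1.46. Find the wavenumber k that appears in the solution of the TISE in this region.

With E > U the solution is oscillatory, ψ ∝ e^{±ikx} with k = √(2m(E − U))/ℏ.
k = √(2 × 1.46 × 5.73) = 4.090.

k = 4.09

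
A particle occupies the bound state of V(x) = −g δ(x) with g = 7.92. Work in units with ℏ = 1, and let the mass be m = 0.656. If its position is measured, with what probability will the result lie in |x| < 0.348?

The normalised bound state is ψ = √κ e^{−κ|x|} with κ = mg/ℏ² = 5.196.
P(|x| < d) = ∫_{−d}^{d} κ e^{−2κ|x|} dx = 1 − e^{−2κd} = 1 − e^{−3.616} = 0.9731.

P = 0.973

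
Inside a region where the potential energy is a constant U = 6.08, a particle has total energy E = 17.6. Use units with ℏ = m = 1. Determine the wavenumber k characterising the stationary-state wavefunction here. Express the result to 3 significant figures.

With E > U the solution is oscillatory, ψ ∝ e^{±ikx} with k = √(2m(E − U))/ℏ.
k = √(2 × 1 × 11.52) = 4.800.

k = 4.80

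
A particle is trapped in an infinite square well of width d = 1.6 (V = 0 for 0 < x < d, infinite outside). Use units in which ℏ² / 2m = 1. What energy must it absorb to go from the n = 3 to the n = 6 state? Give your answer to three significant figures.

ΔE = 104

E_n = n²π²ℏ²/(2md²), so ΔE = (6² − 3²) π²ℏ²/(2md²).
ΔE = 27 × π² / (2 × 0.5 × 1.6²) = 104.1.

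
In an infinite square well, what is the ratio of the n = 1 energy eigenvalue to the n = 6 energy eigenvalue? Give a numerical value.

Since E_n ∝ n², the ratio is (1/6)² = 0.0277778.

0.0277778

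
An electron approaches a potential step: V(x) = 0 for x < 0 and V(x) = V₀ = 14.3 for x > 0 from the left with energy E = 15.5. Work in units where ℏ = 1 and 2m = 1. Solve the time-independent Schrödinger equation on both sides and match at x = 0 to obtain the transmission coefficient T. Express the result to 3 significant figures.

On each side the TISE gives plane waves with k = √(2m(E − V))/ℏ: k₁ = √(2·½·15.5) = 3.937, k₂ = √(2·½·1.2) = 1.095.
Continuity of ψ and ψ′ at the step yields the reflection amplitude r = (k₁ − k₂)/(k₁ + k₂) = 0.5646; thus R = |r|² = 0.3188, T = 0.6812.

T = 0.681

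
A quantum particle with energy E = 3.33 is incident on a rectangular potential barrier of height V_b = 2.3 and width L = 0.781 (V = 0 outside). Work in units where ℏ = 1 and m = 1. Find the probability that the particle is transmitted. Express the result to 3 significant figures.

Above the barrier the interior wavenumber is k₂ = √(2m(E − V_b))/ℏ = 1.435, giving phase k₂L = 1.121.
Matching at both interfaces gives T⁻¹ = 1 + V_b² sin²(k₂L) / [4E(E − V_b)] = 1.313, hence T = 0.762.

T = 0.762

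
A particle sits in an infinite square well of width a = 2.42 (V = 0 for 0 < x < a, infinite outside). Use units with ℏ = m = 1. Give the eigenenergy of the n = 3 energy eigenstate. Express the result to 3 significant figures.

E = 7.58

The infinite-well eigenfunctions ψ_n = √(2/a) sin(nπx/a) vanish at both walls, giving E_n = n²π²ℏ²/(2ma²).
E_3 = 3² × π² / (2 × 1 × 2.42²) = 7.584.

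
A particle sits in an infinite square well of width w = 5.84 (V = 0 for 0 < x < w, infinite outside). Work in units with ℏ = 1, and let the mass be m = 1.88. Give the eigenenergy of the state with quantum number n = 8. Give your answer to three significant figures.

Requiring ψ(0) = ψ(w) = 0 quantises k = nπ/w, hence E_n = ℏ²k²/2m = n²π²ℏ²/(2mw²).
E_8 = 8² × π² / (2 × 1.88 × 5.84²) = 4.926.

E = 4.93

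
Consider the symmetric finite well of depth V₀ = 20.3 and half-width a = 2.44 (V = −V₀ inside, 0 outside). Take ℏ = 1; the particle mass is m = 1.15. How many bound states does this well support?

N = 11

The dimensionless depth is z₀ = a√(2mV₀)/ℏ = 2.44 × √(46.69) = 16.67.
The even/odd transcendental equations gain one root per π/2 in z₀, giving N = 1 + ⌊2z₀/π⌋ = 1 + ⌊10.61⌋ = 11.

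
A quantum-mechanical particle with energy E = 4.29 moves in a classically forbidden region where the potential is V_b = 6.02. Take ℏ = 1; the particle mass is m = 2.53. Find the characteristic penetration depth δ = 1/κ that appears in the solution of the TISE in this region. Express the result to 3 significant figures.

δ = 0.338

Since E < V_b the TISE in this region is ψ'' = κ²ψ with κ = √(2m(V_b − E))/ℏ.
κ = √(2 × 2.53 × 1.73) = 2.959. The penetration depth is δ = 1/κ = 0.338.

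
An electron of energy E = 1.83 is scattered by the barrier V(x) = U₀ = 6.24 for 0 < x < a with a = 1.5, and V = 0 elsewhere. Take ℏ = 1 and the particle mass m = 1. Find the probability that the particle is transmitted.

T = 0.000448

Since E < U₀ the interior solution is evanescent with decay constant κ = √(2m(U₀ − E))/ℏ = 2.970.
κa = 4.455, sinh(κa) = 43.01.
The exact tunnelling result is T⁻¹ = 1 + U₀² sinh²(κa) / [4E(U₀ − E)] = 2233, so T = 0.000448.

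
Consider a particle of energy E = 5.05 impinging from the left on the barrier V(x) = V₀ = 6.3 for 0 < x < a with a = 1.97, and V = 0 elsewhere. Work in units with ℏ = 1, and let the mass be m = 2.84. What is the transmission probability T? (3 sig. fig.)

T = 0.0000702

E < V₀: inside the barrier ψ ∝ e^{±κx} with κ = √(2m(V₀ − E))/ℏ = 2.665.
κa = 5.249, sinh(κa) = 95.21.
Matching ψ, ψ′ at both faces gives T = [1 + V₀² sinh²(κa) / (4E(V₀ − E))]⁻¹ = 1/14250 = 0.0000702.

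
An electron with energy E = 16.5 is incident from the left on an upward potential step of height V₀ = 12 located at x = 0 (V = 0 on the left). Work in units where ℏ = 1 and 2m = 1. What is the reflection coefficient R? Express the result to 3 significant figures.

On each side the TISE gives plane waves with k = √(2m(E − V))/ℏ: k₁ = √(2·½·16.5) = 4.062, k₂ = √(2·½·4.5) = 2.121.
Continuity of ψ and ψ′ at the step yields the reflection amplitude r = (k₁ − k₂)/(k₁ + k₂) = 0.3139; thus R = |r|² = 0.09851, T = 0.9015.

R = 0.0985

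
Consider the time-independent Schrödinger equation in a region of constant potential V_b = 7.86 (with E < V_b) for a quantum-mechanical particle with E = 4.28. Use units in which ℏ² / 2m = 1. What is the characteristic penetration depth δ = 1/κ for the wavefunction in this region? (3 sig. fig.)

Since E < V_b the TISE in this region is ψ'' = κ²ψ with κ = √(2m(V_b − E))/ℏ.
κ = √(2 × 0.5 × 3.58) = 1.892. The penetration depth is δ = 1/κ = 0.529.

δ = 0.529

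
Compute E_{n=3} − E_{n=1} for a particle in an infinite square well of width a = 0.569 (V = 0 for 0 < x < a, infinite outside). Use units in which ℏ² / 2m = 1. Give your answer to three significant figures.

E_n = n²π²ℏ²/(2ma²), so ΔE = (3² − 1²) π²ℏ²/(2ma²).
ΔE = 8 × π² / (2 × 0.5 × 0.569²) = 243.9.

ΔE = 244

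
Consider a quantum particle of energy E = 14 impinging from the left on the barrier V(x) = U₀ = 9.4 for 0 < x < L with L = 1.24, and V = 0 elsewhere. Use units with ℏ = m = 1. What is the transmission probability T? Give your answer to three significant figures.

T = 0.896

E > U₀: inside the barrier k₂ = √(2m(E − U₀))/ℏ = 3.033, k₂L = 3.761.
Matching at both interfaces gives T⁻¹ = 1 + U₀² sin²(k₂L) / [4E(E − U₀)] = 1.116, hence T = 0.896.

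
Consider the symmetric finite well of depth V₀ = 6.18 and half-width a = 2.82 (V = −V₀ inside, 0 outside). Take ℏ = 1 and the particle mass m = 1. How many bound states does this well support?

N = 7

The dimensionless depth is z₀ = a√(2mV₀)/ℏ = 2.82 × √(12.36) = 9.914.
A new bound state (alternating even/odd) appears each time z₀ passes a multiple of π/2, so N = ⌊2z₀/π⌋ + 1 = ⌊6.312⌋ + 1 = 7.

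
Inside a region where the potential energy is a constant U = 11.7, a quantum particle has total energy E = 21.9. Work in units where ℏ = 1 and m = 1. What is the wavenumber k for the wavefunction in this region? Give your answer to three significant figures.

With E > U the solution is oscillatory, ψ ∝ e^{±ikx} with k = √(2m(E − U))/ℏ.
k = √(2 × 1 × 10.2) = 4.517.

k = 4.52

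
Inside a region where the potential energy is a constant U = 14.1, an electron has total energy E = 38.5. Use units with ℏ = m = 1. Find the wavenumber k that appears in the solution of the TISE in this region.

k = 6.99

With E > U the solution is oscillatory, ψ ∝ e^{±ikx} with k = √(2m(E − U))/ℏ.
k = √(2 × 1 × 24.4) = 6.986.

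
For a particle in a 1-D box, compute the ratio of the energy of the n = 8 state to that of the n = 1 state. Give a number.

64

E_n = n²π²ℏ²/(2mL²) so the ratio is n₂²/n₁² = 64/1 = 64.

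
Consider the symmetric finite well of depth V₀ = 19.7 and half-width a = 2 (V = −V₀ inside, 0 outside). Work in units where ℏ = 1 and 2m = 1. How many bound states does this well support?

Define the well-strength parameter z₀ = (a/ℏ)√(2mV₀) = 2 × √(2·0.5·19.7) = 8.877.
The even/odd transcendental equations gain one root per π/2 in z₀, giving N = 1 + ⌊2z₀/π⌋ = 1 + ⌊5.651⌋ = 6.

N = 6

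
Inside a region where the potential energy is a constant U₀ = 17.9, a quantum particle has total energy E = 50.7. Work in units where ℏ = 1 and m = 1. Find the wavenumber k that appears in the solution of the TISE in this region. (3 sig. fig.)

With E > U₀ the solution is oscillatory, ψ ∝ e^{±ikx} with k = √(2m(E − U₀))/ℏ.
k = √(2 × 1 × 32.8) = 8.099.

k = 8.10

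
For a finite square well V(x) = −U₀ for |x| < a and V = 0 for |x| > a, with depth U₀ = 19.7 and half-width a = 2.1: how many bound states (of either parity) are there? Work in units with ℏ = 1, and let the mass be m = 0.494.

Define the well-strength parameter z₀ = (a/ℏ)√(2mU₀) = 2.1 × √(2·0.494·19.7) = 9.265.
The even/odd transcendental equations gain one root per π/2 in z₀, giving N = 1 + ⌊2z₀/π⌋ = 1 + ⌊5.898⌋ = 6.

N = 6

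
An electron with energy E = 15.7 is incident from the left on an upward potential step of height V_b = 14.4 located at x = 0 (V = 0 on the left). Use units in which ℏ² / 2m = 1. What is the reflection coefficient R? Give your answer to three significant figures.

On each side the TISE gives plane waves with k = √(2m(E − V))/ℏ: k₁ = √(2·½·15.7) = 3.962, k₂ = √(2·½·1.3) = 1.140.
Continuity of ψ and ψ′ at the step yields the reflection amplitude r = (k₁ − k₂)/(k₁ + k₂) = 0.5531; thus R = |r|² = 0.3059, T = 0.6941.

R = 0.306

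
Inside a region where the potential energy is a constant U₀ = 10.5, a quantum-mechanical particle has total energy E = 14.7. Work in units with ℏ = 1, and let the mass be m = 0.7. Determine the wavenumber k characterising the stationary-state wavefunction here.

k = 2.42

With E > U₀ the solution is oscillatory, ψ ∝ e^{±ikx} with k = √(2m(E − U₀))/ℏ.
k = √(2 × 0.7 × 4.2) = 2.425.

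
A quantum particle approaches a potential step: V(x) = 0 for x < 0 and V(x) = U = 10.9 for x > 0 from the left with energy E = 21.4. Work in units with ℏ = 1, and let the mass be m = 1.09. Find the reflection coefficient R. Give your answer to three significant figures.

On each side the TISE gives plane waves with k = √(2m(E − V))/ℏ: k₁ = √(2·1.09·21.4) = 6.830, k₂ = √(2·1.09·10.5) = 4.784.
Matching ψ and ψ′ at x = 0 gives r = (k₁ − k₂)/(k₁ + k₂), so R = r² = 0.03103 and T = 1 − R = 0.9690.

R = 0.0310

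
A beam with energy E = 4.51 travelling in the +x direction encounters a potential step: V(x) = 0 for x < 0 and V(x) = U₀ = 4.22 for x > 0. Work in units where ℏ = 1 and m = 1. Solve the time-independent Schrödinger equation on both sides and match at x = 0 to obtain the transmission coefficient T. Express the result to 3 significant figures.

T = 0.645

On each side the TISE gives plane waves with k = √(2m(E − V))/ℏ: k₁ = √(2·1·4.51) = 3.003, k₂ = √(2·1·0.29) = 0.7616.
Continuity of ψ and ψ′ at the step yields the reflection amplitude r = (k₁ − k₂)/(k₁ + k₂) = 0.5954; thus R = |r|² = 0.3545, T = 0.6455.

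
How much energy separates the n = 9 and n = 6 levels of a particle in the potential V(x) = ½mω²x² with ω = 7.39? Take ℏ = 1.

E_n = ℏω(n + ½), so ΔE = (9 − 6) ℏω = 3 × 7.39 = 22.17.

ΔE = 22.2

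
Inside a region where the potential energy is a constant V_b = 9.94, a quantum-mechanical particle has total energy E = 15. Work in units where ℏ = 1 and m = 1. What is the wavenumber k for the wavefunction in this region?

With E > V_b the solution is oscillatory, ψ ∝ e^{±ikx} with k = √(2m(E − V_b))/ℏ.
k = √(2 × 1 × 5.06) = 3.181.

k = 3.18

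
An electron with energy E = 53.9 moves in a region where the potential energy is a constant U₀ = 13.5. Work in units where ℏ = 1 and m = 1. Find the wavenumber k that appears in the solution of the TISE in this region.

With E > U₀ the solution is oscillatory, ψ ∝ e^{±ikx} with k = √(2m(E − U₀))/ℏ.
k = √(2 × 1 × 40.4) = 8.989.

k = 8.99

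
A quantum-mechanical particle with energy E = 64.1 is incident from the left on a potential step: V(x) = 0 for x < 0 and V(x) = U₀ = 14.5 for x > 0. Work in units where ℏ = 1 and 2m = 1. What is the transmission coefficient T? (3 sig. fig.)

T = 0.996

On each side the TISE gives plane waves with k = √(2m(E − V))/ℏ: k₁ = √(2·½·64.1) = 8.006, k₂ = √(2·½·49.6) = 7.043.
Matching ψ and ψ′ at x = 0 gives r = (k₁ − k₂)/(k₁ + k₂), so R = r² = 0.004099 and T = 1 − R = 0.9959.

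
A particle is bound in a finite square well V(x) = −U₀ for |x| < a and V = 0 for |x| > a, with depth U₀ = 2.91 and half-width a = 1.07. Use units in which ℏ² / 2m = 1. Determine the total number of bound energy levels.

The dimensionless depth is z₀ = a√(2mU₀)/ℏ = 1.07 × √(2.910) = 1.825.
The even/odd transcendental equations gain one root per π/2 in z₀, giving N = 1 + ⌊2z₀/π⌋ = 1 + ⌊1.162⌋ = 2.

N = 2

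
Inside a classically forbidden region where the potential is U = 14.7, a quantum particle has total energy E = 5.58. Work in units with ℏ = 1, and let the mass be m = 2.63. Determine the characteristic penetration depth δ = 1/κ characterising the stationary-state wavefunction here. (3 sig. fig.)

δ = 0.144

Since E < U the TISE in this region is ψ'' = κ²ψ with κ = √(2m(U − E))/ℏ.
κ = √(2 × 2.63 × 9.12) = 6.926. The penetration depth is δ = 1/κ = 0.144.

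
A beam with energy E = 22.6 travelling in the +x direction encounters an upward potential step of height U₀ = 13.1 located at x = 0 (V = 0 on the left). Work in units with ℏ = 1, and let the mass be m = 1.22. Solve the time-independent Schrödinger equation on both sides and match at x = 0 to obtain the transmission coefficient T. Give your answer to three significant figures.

T = 0.954

The wavenumbers are k₁ = √(2mE)/ℏ = 7.426 on the left and k₂ = √(2m(E − U₀))/ℏ = 4.815 on the right.
Matching ψ and ψ′ at x = 0 gives r = (k₁ − k₂)/(k₁ + k₂), so R = r² = 0.04551 and T = 1 − R = 0.9545.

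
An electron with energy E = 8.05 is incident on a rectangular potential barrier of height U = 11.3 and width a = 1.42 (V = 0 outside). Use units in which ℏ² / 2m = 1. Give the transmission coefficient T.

T = 0.0194

Since E < U the interior solution is evanescent with decay constant κ = √(2m(U − E))/ℏ = 1.803.
κa = 2.560, sinh(κa) = 6.429.
Matching ψ, ψ′ at both faces gives T = [1 + U² sinh²(κa) / (4E(U − E))]⁻¹ = 1/51.43 = 0.0194.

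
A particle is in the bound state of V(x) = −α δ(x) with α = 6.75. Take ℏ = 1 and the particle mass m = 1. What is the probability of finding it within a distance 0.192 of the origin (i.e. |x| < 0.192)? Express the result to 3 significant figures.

P = 0.925

The normalised bound state is ψ = √κ e^{−κ|x|} with κ = mα/ℏ² = 6.750.
P(|x| < d) = ∫_{−d}^{d} κ e^{−2κ|x|} dx = 1 − e^{−2κd} = 1 − e^{−2.592} = 0.9251.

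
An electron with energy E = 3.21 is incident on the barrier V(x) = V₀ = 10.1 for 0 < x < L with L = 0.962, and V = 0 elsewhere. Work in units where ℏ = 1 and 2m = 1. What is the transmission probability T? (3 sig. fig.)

T = 0.0220

Since E < V₀ the interior solution is evanescent with decay constant κ = √(2m(V₀ − E))/ℏ = 2.625.
κL = 2.525, sinh(κL) = 6.206.
The exact tunnelling result is T⁻¹ = 1 + V₀² sinh²(κL) / [4E(V₀ − E)] = 45.41, so T = 0.0220.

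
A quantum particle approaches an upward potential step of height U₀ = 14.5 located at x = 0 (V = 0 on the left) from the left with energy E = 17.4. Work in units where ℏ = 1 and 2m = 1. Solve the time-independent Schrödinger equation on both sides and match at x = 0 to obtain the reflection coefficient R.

R = 0.177

The wavenumbers are k₁ = √(2mE)/ℏ = 4.171 on the left and k₂ = √(2m(E − U₀))/ℏ = 1.703 on the right.
Continuity of ψ and ψ′ at the step yields the reflection amplitude r = (k₁ − k₂)/(k₁ + k₂) = 0.4202; thus R = |r|² = 0.1766, T = 0.8234.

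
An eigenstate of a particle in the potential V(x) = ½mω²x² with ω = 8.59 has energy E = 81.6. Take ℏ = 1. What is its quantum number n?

n = 9

Invert E_n = (n + ½)ℏω: n = E/ℏω − ½ = 8.999, so n = 9.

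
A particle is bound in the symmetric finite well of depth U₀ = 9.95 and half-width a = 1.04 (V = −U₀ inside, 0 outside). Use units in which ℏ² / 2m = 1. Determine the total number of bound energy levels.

N = 3

The dimensionless depth is z₀ = a√(2mU₀)/ℏ = 1.04 × √(9.950) = 3.281.
The even/odd transcendental equations gain one root per π/2 in z₀, giving N = 1 + ⌊2z₀/π⌋ = 1 + ⌊2.088⌋ = 3.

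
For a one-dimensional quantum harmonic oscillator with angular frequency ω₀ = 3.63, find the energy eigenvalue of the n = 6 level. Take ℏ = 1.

E = 23.6

Using E_n = (n + ½)ℏω₀: E_6 = 6.5 × 3.63 = 23.60.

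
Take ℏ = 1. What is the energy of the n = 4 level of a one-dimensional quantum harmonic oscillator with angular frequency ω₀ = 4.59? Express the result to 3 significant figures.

Using E_n = (n + ½)ℏω₀: E_4 = 4.5 × 4.59 = 20.66.

E = 20.7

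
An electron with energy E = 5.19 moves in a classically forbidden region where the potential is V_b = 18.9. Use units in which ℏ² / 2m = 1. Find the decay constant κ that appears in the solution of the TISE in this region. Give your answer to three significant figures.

Since E < V_b the TISE in this region is ψ'' = κ²ψ with κ = √(2m(V_b − E))/ℏ.
κ = √(2 × 0.5 × 13.71) = 3.703.

κ = 3.70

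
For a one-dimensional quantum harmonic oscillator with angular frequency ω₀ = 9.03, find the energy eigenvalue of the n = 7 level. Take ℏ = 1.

E = 67.7

Using E_n = (n + ½)ℏω₀: E_7 = 7.5 × 9.03 = 67.73.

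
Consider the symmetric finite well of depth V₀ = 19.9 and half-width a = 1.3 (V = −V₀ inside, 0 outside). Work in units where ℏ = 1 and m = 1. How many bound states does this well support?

The dimensionless depth is z₀ = a√(2mV₀)/ℏ = 1.3 × √(39.80) = 8.201.
A new bound state (alternating even/odd) appears each time z₀ passes a multiple of π/2, so N = ⌊2z₀/π⌋ + 1 = ⌊5.221⌋ + 1 = 6.

N = 6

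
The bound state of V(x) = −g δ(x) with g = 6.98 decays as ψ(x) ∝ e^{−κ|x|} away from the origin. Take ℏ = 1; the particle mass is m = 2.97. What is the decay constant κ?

Integrating the TISE across x = 0 gives the cusp condition ψ'(0⁺) − ψ'(0⁻) = −(2mg/ℏ²)ψ(0).
With ψ ∝ e^{−κ|x|} this yields −2κ = −2mg/ℏ², so κ = mg/ℏ² = 20.73.

κ = 20.7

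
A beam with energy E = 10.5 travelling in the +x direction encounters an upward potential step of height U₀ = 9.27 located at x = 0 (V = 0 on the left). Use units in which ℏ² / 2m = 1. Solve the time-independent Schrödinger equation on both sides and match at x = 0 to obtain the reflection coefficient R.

R = 0.240

On each side the TISE gives plane waves with k = √(2m(E − V))/ℏ: k₁ = √(2·½·10.5) = 3.240, k₂ = √(2·½·1.23) = 1.109.
Matching ψ and ψ′ at x = 0 gives r = (k₁ − k₂)/(k₁ + k₂), so R = r² = 0.2401 and T = 1 − R = 0.7599.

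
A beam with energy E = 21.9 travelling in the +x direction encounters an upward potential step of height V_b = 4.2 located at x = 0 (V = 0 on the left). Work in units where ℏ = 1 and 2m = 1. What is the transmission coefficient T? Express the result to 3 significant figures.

On each side the TISE gives plane waves with k = √(2m(E − V))/ℏ: k₁ = √(2·½·21.9) = 4.680, k₂ = √(2·½·17.7) = 4.207.
Continuity of ψ and ψ′ at the step yields the reflection amplitude r = (k₁ − k₂)/(k₁ + k₂) = 0.05318; thus R = |r|² = 0.002828, T = 0.9972.

T = 0.997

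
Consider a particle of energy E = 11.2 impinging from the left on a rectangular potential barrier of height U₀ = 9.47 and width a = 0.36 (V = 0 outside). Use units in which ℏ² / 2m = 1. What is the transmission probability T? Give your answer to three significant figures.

T = 0.806

E > U₀: inside the barrier k₂ = √(2m(E − U₀))/ℏ = 1.315, k₂a = 0.4735.
T = [1 + U₀² sin²(k₂a) / (4E(E − U₀))]⁻¹ = 1/1.241 = 0.806.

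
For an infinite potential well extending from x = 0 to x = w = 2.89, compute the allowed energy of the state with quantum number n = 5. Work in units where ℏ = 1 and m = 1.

The infinite-well eigenfunctions ψ_n = √(2/w) sin(nπx/w) vanish at both walls, giving E_n = n²π²ℏ²/(2mw²).
E_5 = 5² × π² / (2 × 1 × 2.89²) = 14.77.

E = 14.8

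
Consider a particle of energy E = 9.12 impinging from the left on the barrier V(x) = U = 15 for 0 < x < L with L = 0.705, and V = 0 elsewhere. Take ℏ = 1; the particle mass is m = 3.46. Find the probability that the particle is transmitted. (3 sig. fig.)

T = 0.000473

Since E < U the interior solution is evanescent with decay constant κ = √(2m(U − E))/ℏ = 6.379.
κL = 4.497, sinh(κL) = 44.87.
Matching ψ, ψ′ at both faces gives T = [1 + U² sinh²(κL) / (4E(U − E))]⁻¹ = 1/2113 = 0.000473.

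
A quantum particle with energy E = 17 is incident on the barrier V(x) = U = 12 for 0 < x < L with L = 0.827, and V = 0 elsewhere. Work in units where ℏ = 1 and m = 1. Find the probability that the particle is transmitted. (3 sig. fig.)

T = 0.903

E > U: inside the barrier k₂ = √(2m(E − U))/ℏ = 3.162, k₂L = 2.615.
Matching at both interfaces gives T⁻¹ = 1 + U² sin²(k₂L) / [4E(E − U)] = 1.107, hence T = 0.903.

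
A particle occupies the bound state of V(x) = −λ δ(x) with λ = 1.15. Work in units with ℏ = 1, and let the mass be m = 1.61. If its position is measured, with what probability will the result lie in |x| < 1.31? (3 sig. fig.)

The normalised bound state is ψ = √κ e^{−κ|x|} with κ = mλ/ℏ² = 1.852.
P(|x| < d) = ∫_{−d}^{d} κ e^{−2κ|x|} dx = 1 − e^{−2κd} = 1 − e^{−4.851} = 0.9922.

P = 0.992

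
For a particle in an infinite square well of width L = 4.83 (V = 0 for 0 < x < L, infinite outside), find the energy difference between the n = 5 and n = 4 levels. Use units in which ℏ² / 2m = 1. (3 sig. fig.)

E_n = n²π²ℏ²/(2mL²), so ΔE = (5² − 4²) π²ℏ²/(2mL²).
ΔE = 9 × π² / (2 × 0.5 × 4.83²) = 3.808.

ΔE = 3.81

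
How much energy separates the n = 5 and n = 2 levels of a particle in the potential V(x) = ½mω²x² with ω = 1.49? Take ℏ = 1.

ΔE = 4.47

E_n = ℏω(n + ½), so ΔE = (5 − 2) ℏω = 3 × 1.49 = 4.470.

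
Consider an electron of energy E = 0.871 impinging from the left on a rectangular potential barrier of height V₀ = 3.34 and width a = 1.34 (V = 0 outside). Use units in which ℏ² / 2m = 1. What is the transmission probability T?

E < V₀: inside the barrier ψ ∝ e^{±κx} with κ = √(2m(V₀ − E))/ℏ = 1.571.
κa = 2.106, sinh(κa) = 4.045.
The exact tunnelling result is T⁻¹ = 1 + V₀² sinh²(κa) / [4E(V₀ − E)] = 22.22, so T = 0.0450.

T = 0.0450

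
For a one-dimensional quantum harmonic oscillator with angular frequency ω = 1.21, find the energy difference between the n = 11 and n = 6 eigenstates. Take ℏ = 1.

ΔE = 6.05

E_n = ℏω(n + ½), so ΔE = (11 − 6) ℏω = 5 × 1.21 = 6.050.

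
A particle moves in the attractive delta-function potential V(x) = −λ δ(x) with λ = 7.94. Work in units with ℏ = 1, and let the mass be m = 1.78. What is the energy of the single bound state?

The bound state is ψ(x) = √κ e^{−κ|x|}. The derivative jump ψ'(0⁺) − ψ'(0⁻) = −(2mλ/ℏ²)ψ(0) fixes κ = mλ/ℏ² = 14.13.
Then E = −ℏ²κ²/(2m) = −mλ²/(2ℏ²) = -56.11.

E = -56.1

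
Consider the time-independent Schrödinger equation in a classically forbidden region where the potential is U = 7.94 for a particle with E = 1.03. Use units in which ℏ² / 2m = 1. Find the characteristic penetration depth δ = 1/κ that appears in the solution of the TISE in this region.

δ = 0.380

Since E < U the TISE in this region is ψ'' = κ²ψ with κ = √(2m(U − E))/ℏ.
κ = √(2 × 0.5 × 6.91) = 2.629. The penetration depth is δ = 1/κ = 0.380.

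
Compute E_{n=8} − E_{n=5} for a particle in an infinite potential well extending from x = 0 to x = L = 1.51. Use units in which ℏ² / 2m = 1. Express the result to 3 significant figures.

ΔE = 169

E_n = n²π²ℏ²/(2mL²), so ΔE = (8² − 5²) π²ℏ²/(2mL²).
ΔE = 39 × π² / (2 × 0.5 × 1.51²) = 168.8.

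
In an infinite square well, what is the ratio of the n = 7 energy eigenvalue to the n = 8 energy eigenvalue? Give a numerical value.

0.765625

Since E_n ∝ n², the ratio is (7/8)² = 0.765625.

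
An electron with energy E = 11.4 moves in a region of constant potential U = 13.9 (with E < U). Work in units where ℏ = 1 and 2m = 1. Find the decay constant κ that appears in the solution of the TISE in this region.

Since E < U the TISE in this region is ψ'' = κ²ψ with κ = √(2m(U − E))/ℏ.
κ = √(2 × 0.5 × 2.5) = 1.581.

κ = 1.58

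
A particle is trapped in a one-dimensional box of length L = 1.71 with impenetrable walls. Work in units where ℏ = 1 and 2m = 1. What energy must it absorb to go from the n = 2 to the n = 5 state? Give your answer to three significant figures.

ΔE = 70.9

E_n = n²π²ℏ²/(2mL²), so ΔE = (5² − 2²) π²ℏ²/(2mL²).
ΔE = 21 × π² / (2 × 0.5 × 1.71²) = 70.88.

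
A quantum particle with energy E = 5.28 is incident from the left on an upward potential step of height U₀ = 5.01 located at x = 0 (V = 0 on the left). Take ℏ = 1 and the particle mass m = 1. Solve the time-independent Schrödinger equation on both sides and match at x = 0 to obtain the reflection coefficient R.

R = 0.398

The wavenumbers are k₁ = √(2mE)/ℏ = 3.250 on the left and k₂ = √(2m(E − U₀))/ℏ = 0.7348 on the right.
Continuity of ψ and ψ′ at the step yields the reflection amplitude r = (k₁ − k₂)/(k₁ + k₂) = 0.6311; thus R = |r|² = 0.3983, T = 0.6017.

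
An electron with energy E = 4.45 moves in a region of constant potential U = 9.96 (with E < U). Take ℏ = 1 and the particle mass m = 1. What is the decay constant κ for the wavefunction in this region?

Since E < U the TISE in this region is ψ'' = κ²ψ with κ = √(2m(U − E))/ℏ.
κ = √(2 × 1 × 5.51) = 3.320.

κ = 3.32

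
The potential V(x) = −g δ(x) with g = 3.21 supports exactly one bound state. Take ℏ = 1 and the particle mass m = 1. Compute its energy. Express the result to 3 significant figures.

E = -5.15

For x ≠ 0 the bound state is ψ ∝ e^{−κ|x|}; integrating the TISE across the delta gives the cusp condition 2κ = 2mg/ℏ², so κ = 3.210.
Then E = −ℏ²κ²/(2m) = −mg²/(2ℏ²) = -5.152.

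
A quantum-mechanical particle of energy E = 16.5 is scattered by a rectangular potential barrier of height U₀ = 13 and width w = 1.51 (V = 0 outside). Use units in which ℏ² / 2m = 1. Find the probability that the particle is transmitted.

T = 0.934

Above the barrier the interior wavenumber is k₂ = √(2m(E − U₀))/ℏ = 1.871, giving phase k₂w = 2.825.
Matching at both interfaces gives T⁻¹ = 1 + U₀² sin²(k₂w) / [4E(E − U₀)] = 1.071, hence T = 0.934.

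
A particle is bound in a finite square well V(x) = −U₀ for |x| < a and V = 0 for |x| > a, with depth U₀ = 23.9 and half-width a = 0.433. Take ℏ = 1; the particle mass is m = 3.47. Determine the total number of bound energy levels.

Define the well-strength parameter z₀ = (a/ℏ)√(2mU₀) = 0.433 × √(2·3.47·23.9) = 5.577.
The even/odd transcendental equations gain one root per π/2 in z₀, giving N = 1 + ⌊2z₀/π⌋ = 1 + ⌊3.550⌋ = 4.

N = 4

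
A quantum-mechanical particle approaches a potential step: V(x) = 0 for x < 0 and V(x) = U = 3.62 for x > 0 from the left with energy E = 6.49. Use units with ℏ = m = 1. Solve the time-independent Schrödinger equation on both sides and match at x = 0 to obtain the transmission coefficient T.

T = 0.960

On each side the TISE gives plane waves with k = √(2m(E − V))/ℏ: k₁ = √(2·1·6.49) = 3.603, k₂ = √(2·1·2.87) = 2.396.
Matching ψ and ψ′ at x = 0 gives r = (k₁ − k₂)/(k₁ + k₂), so R = r² = 0.04048 and T = 1 − R = 0.9595.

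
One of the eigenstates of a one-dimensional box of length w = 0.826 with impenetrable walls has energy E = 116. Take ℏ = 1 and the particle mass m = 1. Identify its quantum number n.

For an infinite well E_n = n²π²ℏ²/(2mw²), so n = (w/πℏ)√(2mE).
n = (0.826/π) × √(2 × 1 × 116) = 4.005 → n = 4.

n = 4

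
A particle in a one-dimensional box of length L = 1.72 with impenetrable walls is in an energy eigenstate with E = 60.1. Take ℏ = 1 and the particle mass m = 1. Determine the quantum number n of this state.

n = 6

For an infinite well E_n = n²π²ℏ²/(2mL²), so n = (L/πℏ)√(2mE).
n = (1.72/π) × √(2 × 1 × 60.1) = 6.002 → n = 6.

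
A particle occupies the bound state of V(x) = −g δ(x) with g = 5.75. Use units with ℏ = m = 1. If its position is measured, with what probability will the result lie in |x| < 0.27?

The normalised bound state is ψ = √κ e^{−κ|x|} with κ = mg/ℏ² = 5.750.
P(|x| < d) = ∫_{−d}^{d} κ e^{−2κ|x|} dx = 1 − e^{−2κd} = 1 − e^{−3.105} = 0.9552.

P = 0.955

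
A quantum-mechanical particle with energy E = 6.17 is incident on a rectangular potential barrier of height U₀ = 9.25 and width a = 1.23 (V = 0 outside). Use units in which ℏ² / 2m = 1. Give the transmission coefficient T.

Since E < U₀ the interior solution is evanescent with decay constant κ = √(2m(U₀ − E))/ℏ = 1.755.
κa = 2.159, sinh(κa) = 4.272.
Matching ψ, ψ′ at both faces gives T = [1 + U₀² sinh²(κa) / (4E(U₀ − E))]⁻¹ = 1/21.54 = 0.0464.

T = 0.0464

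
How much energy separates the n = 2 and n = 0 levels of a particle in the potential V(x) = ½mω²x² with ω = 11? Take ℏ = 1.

ΔE = 22.0

E_n = ℏω(n + ½), so ΔE = (2 − 0) ℏω = 2 × 11 = 22.00.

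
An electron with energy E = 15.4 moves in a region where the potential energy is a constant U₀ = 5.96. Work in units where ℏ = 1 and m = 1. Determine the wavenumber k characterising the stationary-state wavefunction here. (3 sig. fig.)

k = 4.35

With E > U₀ the solution is oscillatory, ψ ∝ e^{±ikx} with k = √(2m(E − U₀))/ℏ.
k = √(2 × 1 × 9.44) = 4.345.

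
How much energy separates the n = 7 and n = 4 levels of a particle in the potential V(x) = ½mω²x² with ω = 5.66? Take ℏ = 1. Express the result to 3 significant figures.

ΔE = 17.0

E_n = ℏω(n + ½), so ΔE = (7 − 4) ℏω = 3 × 5.66 = 16.98.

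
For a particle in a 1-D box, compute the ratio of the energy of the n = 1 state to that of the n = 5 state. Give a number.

0.04

E_n = n²π²ℏ²/(2mL²) so the ratio is n₂²/n₁² = 1/25 = 0.04.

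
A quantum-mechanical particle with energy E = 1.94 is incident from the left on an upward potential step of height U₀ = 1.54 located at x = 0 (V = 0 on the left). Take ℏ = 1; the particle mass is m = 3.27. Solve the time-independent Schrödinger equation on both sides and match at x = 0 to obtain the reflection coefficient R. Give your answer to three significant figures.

R = 0.141

On each side the TISE gives plane waves with k = √(2m(E − V))/ℏ: k₁ = √(2·3.27·1.94) = 3.562, k₂ = √(2·3.27·0.4) = 1.617.
Continuity of ψ and ψ′ at the step yields the reflection amplitude r = (k₁ − k₂)/(k₁ + k₂) = 0.3754; thus R = |r|² = 0.1410, T = 0.8590.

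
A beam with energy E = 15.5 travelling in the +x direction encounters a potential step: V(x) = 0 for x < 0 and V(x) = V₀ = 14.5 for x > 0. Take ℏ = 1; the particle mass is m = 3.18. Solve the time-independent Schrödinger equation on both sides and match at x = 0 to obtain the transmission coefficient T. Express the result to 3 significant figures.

On each side the TISE gives plane waves with k = √(2m(E − V))/ℏ: k₁ = √(2·3.18·15.5) = 9.929, k₂ = √(2·3.18·1) = 2.522.
Continuity of ψ and ψ′ at the step yields the reflection amplitude r = (k₁ − k₂)/(k₁ + k₂) = 0.5949; thus R = |r|² = 0.3539, T = 0.6461.

T = 0.646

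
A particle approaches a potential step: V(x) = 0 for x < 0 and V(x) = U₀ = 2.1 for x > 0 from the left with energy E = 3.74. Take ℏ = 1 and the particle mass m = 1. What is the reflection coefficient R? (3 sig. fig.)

R = 0.0413

On each side the TISE gives plane waves with k = √(2m(E − V))/ℏ: k₁ = √(2·1·3.74) = 2.735, k₂ = √(2·1·1.64) = 1.811.
Continuity of ψ and ψ′ at the step yields the reflection amplitude r = (k₁ − k₂)/(k₁ + k₂) = 0.2032; thus R = |r|² = 0.04130, T = 0.9587.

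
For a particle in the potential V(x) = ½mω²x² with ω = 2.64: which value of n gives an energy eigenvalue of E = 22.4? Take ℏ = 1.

n = 8

Invert E_n = (n + ½)ℏω: n = E/ℏω − ½ = 7.985, so n = 8.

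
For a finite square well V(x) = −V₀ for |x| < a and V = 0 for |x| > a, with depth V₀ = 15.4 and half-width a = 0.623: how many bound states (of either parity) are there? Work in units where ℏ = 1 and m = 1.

N = 3

Define the well-strength parameter z₀ = (a/ℏ)√(2mV₀) = 0.623 × √(2·1·15.4) = 3.458.
The even/odd transcendental equations gain one root per π/2 in z₀, giving N = 1 + ⌊2z₀/π⌋ = 1 + ⌊2.201⌋ = 3.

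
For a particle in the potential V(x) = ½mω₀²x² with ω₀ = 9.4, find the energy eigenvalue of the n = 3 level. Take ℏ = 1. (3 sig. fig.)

E = 32.9

The oscillator eigenvalues are E_n = ℏω₀(n + ½), so E_3 = 9.4 × 3.5 = 32.90.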